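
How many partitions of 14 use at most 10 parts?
By conjugation, equals partitions of 14 into parts ≤ 10. Let r_j(i) = number of partitions of i into parts ≤ j, for i = 0..14. r_1(i) = 1 for all i; r_j(i) = r_{j-1}(i) + r_j(i-j). Rows j = 2..10: ≤2: 1 1 2 2 3 3 4 4 5 5 6 6 7 7 8; ≤3: 1 1 2 3 4 5 7 8 10 12 14 16 19 21 24; ≤4: 1 1 2 3 5 6 9 11 15 18 23 27 34 39 47; ≤5: 1 1 2 3 5 7 10 13 18 23 30 37 47 57 70; ≤6: 1 1 2 3 5 7 11 14 20 26 35 44 58 71 90; ≤7: 1 1 2 3 5 7 11 15 21 28 38 49 65 82 105; ≤8: 1 1 2 3 5 7 11 15 22 29 40 52 70 89 116; ≤9: 1 1 2 3 5 7 11 15 22 30 41 54 73 94 123; ≤10: 1 1 2 3 5 7 11 15 22 30 42 55 75 97 128. r_10(14) = 128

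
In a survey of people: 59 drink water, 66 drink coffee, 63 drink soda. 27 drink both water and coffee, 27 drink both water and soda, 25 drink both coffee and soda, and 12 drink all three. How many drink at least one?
|A∪B∪C| = 59+66+63-27-27-25+12 = 121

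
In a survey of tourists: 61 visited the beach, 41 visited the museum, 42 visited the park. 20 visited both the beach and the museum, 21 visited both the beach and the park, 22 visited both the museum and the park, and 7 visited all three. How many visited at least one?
|A∪B∪C| = 61+41+42-20-21-22+7 = 88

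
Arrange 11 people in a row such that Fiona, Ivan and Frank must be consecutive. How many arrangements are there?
Treat the 3 as one block: (11-3+1)! × 3! = 362880 × 6 = 2177280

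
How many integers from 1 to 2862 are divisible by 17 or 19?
⌊2862/17⌋ + ⌊2862/19⌋ - ⌊2862/323⌋ = 168 + 150 - 8 = 310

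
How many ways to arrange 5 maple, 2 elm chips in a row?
7! / (5! × 2!) = 21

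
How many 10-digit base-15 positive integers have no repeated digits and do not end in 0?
Last digit: 14 nonzero choices. First digit: 13 (nonzero, ≠last). Middle 8: P(13,8) = 51891840. Total = 9444314880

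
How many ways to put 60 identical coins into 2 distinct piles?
C(60+2-1, 2-1) = C(61, 1) = 61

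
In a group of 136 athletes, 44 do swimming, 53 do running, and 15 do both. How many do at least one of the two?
|A∪B| = |A| + |B| - |A∩B| = 44 + 53 - 15 = 82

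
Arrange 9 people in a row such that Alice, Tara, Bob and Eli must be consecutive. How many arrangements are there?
Treat the 4 as one block: (9-4+1)! × 4! = 720 × 24 = 17280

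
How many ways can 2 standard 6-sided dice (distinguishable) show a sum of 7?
Coefficient of x^7 in (x + x² + ... + x^6)^2. By inclusion-exclusion on dice exceeding 6: Σ_j (-1)^j C(2,j)·C(7-1-6j, 1) = C(2,0)·C(6,1) = 1·6 = 6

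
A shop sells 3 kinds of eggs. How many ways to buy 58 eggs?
C(58+3-1, 3-1) = C(60, 2) = 1770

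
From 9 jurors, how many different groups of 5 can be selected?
C(9,5) = 9!/(5!×4!) = 126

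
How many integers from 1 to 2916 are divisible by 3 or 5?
⌊2916/3⌋ + ⌊2916/5⌋ - ⌊2916/15⌋ = 972 + 583 - 194 = 1361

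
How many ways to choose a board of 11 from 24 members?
C(24,11) = 24!/(11!×13!) = 2496144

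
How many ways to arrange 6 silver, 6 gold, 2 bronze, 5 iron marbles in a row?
19! / (6! × 6! × 2! × 5!) = 977728752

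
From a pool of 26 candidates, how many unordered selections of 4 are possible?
C(26,4) = 26!/(4!×22!) = 14950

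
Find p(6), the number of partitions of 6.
Pentagonal recurrence p(n) = p(n-1) + p(n-2) - p(n-5) - p(n-7) + p(n-12) + p(n-15) - ... gives p(0..5) = 1, 1, 2, 3, 5, 7. p(6) = p(5) + p(4) - p(1) = 7 + 5 - 1 = 11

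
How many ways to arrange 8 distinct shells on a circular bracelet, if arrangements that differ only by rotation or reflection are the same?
(8-1)!/2 = 5040/2 = 2520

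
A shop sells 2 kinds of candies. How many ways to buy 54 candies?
C(54+2-1, 2-1) = C(55, 1) = 55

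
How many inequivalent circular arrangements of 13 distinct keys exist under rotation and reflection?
(13-1)!/2 = 479001600/2 = 239500800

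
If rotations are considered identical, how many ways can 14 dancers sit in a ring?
Circular: fix one position, arrange the rest. (14-1)! = 6227020800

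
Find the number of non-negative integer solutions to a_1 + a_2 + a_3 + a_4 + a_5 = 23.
C(23+5-1, 5-1) = C(27, 4) = 17550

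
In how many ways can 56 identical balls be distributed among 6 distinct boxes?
C(56+6-1, 6-1) = C(61, 5) = 5949147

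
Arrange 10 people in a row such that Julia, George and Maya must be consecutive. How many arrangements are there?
Treat the 3 as one block: (10-3+1)! × 3! = 40320 × 6 = 241920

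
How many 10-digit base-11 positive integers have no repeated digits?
First digit: 10 choices (nonzero). Then descending: 10 × 10 × 9 × 8 × 7 × 6 × 5 × 4 × 3 × 2 = 36288000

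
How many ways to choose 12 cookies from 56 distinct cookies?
C(56,12) = 56!/(12!×44!) = 558383307300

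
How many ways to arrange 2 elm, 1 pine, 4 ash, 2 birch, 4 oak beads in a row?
13! / (2! × 1! × 4! × 2! × 4!) = 2702700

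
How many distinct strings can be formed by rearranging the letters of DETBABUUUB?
10! / (1! × 1! × 3! × 3! × 1! × 1!) = 100800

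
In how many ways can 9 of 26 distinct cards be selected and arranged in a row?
P(26,9) = 26!/(26-9)! = 1133836704000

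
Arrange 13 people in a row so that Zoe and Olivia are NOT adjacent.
Total - adjacent = 13! - (13-1)!×2 = 6227020800 - 958003200 = 5269017600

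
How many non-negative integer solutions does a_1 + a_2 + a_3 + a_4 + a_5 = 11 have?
C(11+5-1, 5-1) = C(15, 4) = 1365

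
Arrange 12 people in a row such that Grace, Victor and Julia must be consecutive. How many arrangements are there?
Treat the 3 as one block: (12-3+1)! × 3! = 3628800 × 6 = 21772800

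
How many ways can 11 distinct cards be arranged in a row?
11! = 39916800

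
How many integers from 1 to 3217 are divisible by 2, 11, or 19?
⌊3217/2⌋+⌊3217/11⌋+⌊3217/19⌋ - ⌊3217/22⌋-⌊3217/38⌋-⌊3217/209⌋ + ⌊3217/418⌋ = 1608+292+169 - 146-84-15 + 7 = 1831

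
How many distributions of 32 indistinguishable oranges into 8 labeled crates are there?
C(32+8-1, 8-1) = C(39, 7) = 15380937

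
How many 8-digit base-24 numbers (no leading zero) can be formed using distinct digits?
First digit: 23 choices (nonzero). Then descending: 23 × 23 × 22 × 21 × 20 × 19 × 18 × 17 = 28418599440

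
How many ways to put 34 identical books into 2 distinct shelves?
C(34+2-1, 2-1) = C(35, 1) = 35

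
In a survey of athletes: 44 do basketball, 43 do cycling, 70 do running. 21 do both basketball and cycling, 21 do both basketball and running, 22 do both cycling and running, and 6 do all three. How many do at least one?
|A∪B∪C| = 44+43+70-21-21-22+6 = 99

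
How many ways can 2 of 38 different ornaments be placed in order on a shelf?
P(38,2) = 38!/(38-2)! = 1406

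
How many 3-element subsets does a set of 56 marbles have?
C(56,3) = 56!/(3!×53!) = 27720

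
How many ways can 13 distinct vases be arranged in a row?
13! = 6227020800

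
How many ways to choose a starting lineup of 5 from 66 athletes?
C(66,5) = 66!/(5!×61!) = 8936928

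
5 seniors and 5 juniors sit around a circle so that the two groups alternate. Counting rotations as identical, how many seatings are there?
Fix one of the seniors: (5-1)! ways for the remaining seniors, × 5! ways for the juniors = 24 × 120 = 2880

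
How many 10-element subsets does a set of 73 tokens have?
C(73,10) = 73!/(10!×63!) = 621324937376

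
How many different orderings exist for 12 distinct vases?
12! = 479001600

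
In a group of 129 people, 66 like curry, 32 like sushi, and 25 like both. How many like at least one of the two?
|A∪B| = |A| + |B| - |A∩B| = 66 + 32 - 25 = 73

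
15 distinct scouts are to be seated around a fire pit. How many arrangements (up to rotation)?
Circular: fix one position, arrange the rest. (15-1)! = 87178291200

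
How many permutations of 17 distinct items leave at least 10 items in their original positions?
Exactly j fixed points: C(17,j)·!(17-j); sum over j ≥ 10 (derangement numbers via !m = (m-1)·(!(m-1) + !(m-2)): !0..!7 = 1, 0, 1, 2, 9, 44, 265, 1854). Σ_{j=10}^{17} C(17,j)·!(17-j) = C(17,10)·!7 + C(17,11)·!6 + C(17,12)·!5 + C(17,13)·!4 + C(17,14)·!3 + C(17,15)·!2 + C(17,16)·!1 + C(17,17)·!0 = 19448·1854 + 12376·265 + 6188·44 + 2380·9 + 680·2 + 136·1 + 17·0 + 1·1 = 39631421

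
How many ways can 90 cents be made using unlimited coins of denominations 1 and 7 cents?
Coefficient of x^90 in 1/(1-x^1) · 1/(1-x^7). Use j coins of 7 for j = 0..⌊90/7⌋ = 12, the rest in 1s: 12 + 1 = 13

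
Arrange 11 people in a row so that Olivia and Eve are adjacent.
Treat as block: (11-1)! × 2! = 3628800 × 2 = 7257600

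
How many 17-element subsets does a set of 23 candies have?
C(23,17) = 23!/(17!×6!) = 100947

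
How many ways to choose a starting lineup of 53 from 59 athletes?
C(59,53) = 59!/(53!×6!) = 45057474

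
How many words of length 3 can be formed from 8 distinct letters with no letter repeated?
P(8,3) = 8!/(8-3)! = 336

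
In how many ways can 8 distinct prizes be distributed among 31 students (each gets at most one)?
P(31,8) = 31!/(31-8)! = 318073392000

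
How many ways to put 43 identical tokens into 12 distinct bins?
C(43+12-1, 12-1) = C(54, 11) = 95722852680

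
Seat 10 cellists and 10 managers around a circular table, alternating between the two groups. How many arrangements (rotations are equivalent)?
Fix one of the cellists: (10-1)! ways for the remaining cellists, × 10! ways for the managers = 362880 × 3628800 = 1316818944000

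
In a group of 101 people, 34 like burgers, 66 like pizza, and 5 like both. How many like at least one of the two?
|A∪B| = |A| + |B| - |A∩B| = 34 + 66 - 5 = 95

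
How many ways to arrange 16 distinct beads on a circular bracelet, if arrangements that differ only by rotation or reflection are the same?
(16-1)!/2 = 1307674368000/2 = 653837184000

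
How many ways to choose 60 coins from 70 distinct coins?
C(70,60) = 70!/(60!×10!) = 396704524216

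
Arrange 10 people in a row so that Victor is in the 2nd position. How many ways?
Fix one position: (10-1)! = 362880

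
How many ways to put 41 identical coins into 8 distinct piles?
C(41+8-1, 8-1) = C(48, 7) = 73629072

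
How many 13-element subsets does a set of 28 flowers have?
C(28,13) = 28!/(13!×15!) = 37442160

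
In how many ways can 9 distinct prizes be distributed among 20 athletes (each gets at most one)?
P(20,9) = 20!/(20-9)! = 60949324800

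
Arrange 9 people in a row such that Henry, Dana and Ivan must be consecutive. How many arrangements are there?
Treat the 3 as one block: (9-3+1)! × 3! = 5040 × 6 = 30240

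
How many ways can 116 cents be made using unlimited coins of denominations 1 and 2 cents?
Coefficient of x^116 in 1/(1-x^1) · 1/(1-x^2). Use j coins of 2 for j = 0..⌊116/2⌋ = 58, the rest in 1s: 58 + 1 = 59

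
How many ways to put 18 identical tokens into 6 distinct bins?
C(18+6-1, 6-1) = C(23, 5) = 33649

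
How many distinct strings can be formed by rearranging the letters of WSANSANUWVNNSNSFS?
17! / (1! × 5! × 2! × 1! × 2! × 5! × 1!) = 6175128960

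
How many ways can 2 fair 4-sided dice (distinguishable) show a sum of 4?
Coefficient of x^4 in (x + x² + ... + x^4)^2. By inclusion-exclusion on dice exceeding 4: Σ_j (-1)^j C(2,j)·C(4-1-4j, 1) = C(2,0)·C(3,1) = 1·3 = 3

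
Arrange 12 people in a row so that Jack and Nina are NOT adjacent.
Total - adjacent = 12! - (12-1)!×2 = 479001600 - 79833600 = 399168000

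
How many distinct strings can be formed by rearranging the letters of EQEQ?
4! / (2! × 2!) = 6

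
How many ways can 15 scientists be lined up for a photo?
15! = 1307674368000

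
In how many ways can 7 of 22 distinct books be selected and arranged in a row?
P(22,7) = 22!/(22-7)! = 859541760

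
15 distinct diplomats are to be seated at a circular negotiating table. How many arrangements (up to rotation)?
Circular: fix one position, arrange the rest. (15-1)! = 87178291200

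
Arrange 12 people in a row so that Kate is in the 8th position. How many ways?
Fix one position: (12-1)! = 39916800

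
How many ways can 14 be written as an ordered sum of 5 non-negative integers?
C(14+5-1, 5-1) = C(18, 4) = 3060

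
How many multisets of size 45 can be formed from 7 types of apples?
C(45+7-1, 7-1) = C(51, 6) = 18009460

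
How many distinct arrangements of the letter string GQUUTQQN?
8! / (3! × 1! × 2! × 1! × 1!) = 3360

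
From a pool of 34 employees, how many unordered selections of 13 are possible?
C(34,13) = 34!/(13!×21!) = 927983760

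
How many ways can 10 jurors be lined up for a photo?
10! = 3628800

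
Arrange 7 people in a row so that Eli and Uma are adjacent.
Treat as block: (7-1)! × 2! = 720 × 2 = 1440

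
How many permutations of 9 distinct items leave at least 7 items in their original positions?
Exactly j fixed points: C(9,j)·!(9-j); sum over j ≥ 7 (derangement numbers via !m = (m-1)·(!(m-1) + !(m-2)): !0..!2 = 1, 0, 1). Σ_{j=7}^{9} C(9,j)·!(9-j) = C(9,7)·!2 + C(9,8)·!1 + C(9,9)·!0 = 36·1 + 9·0 + 1·1 = 37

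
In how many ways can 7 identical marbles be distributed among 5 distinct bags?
C(7+5-1, 5-1) = C(11, 4) = 330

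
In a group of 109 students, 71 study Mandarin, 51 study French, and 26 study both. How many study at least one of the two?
|A∪B| = |A| + |B| - |A∩B| = 71 + 51 - 26 = 96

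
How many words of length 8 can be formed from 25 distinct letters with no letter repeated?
P(25,8) = 25!/(25-8)! = 43609104000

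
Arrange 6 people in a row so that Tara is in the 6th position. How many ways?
Fix one position: (6-1)! = 120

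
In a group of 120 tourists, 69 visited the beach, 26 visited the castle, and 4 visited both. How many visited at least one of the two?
|A∪B| = |A| + |B| - |A∩B| = 69 + 26 - 4 = 91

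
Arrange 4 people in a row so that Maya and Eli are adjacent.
Treat as block: (4-1)! × 2! = 6 × 2 = 12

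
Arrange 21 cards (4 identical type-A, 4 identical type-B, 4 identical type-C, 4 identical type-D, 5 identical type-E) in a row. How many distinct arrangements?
21! / (4! × 4! × 4! × 4! × 5!) = 1283268987000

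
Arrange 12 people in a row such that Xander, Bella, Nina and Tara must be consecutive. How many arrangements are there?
Treat the 4 as one block: (12-4+1)! × 4! = 362880 × 24 = 8709120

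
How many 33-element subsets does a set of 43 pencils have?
C(43,33) = 43!/(33!×10!) = 1917334783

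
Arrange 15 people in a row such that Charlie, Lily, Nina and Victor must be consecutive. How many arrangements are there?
Treat the 4 as one block: (15-4+1)! × 4! = 479001600 × 24 = 11496038400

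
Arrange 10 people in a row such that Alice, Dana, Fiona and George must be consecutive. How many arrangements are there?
Treat the 4 as one block: (10-4+1)! × 4! = 5040 × 24 = 120960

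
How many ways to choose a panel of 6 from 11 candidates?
C(11,6) = 11!/(6!×5!) = 462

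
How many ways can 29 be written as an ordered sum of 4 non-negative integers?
C(29+4-1, 4-1) = C(32, 3) = 4960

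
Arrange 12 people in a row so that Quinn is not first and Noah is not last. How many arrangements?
By inclusion-exclusion: 12! - 2×(12-1)! + (12-2)! = 479001600 - 79833600 + 3628800 = 402796800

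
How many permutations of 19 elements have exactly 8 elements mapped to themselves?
Choose the 8 fixed points C(19,8) = 75582, derange the rest: !11 = Σ_{j=0}^{11} (-1)^j·11!/j! = 39916800 - 39916800 + 19958400 - 6652800 + 1663200 - 332640 + 55440 - 7920 + 990 - 110 + 11 - 1 = 14684570. Product = 75582 × 14684570 = 1109889169740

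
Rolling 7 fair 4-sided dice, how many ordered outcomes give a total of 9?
Coefficient of x^9 in (x + x² + ... + x^4)^7. By inclusion-exclusion on dice exceeding 4: Σ_j (-1)^j C(7,j)·C(9-1-4j, 6) = C(7,0)·C(8,6) = 1·28 = 28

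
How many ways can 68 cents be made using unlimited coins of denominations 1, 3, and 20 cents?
Coefficient of x^68 in 1/(1-x^1) · 1/(1-x^3) · 1/(1-x^20). Case on j = number of 20-cent coins (j = 0..3); remainder r = 68 - 20j is made from {1,3} in ⌊r/3⌋+1 ways. r = 68, 48, 28, 8 → 23 + 17 + 10 + 3 = 53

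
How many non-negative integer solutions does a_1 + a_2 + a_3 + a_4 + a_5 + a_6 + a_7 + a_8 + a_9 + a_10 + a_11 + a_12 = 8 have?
C(8+12-1, 12-1) = C(19, 11) = 75582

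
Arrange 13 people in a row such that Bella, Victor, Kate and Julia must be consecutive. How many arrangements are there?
Treat the 4 as one block: (13-4+1)! × 4! = 3628800 × 24 = 87091200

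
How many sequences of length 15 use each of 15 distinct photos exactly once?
15! = 1307674368000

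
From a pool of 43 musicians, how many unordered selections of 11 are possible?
C(43,11) = 43!/(11!×32!) = 5752004349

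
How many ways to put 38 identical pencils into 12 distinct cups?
C(38+12-1, 12-1) = C(49, 11) = 29135916264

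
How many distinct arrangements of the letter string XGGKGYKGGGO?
11! / (1! × 1! × 2! × 1! × 6!) = 27720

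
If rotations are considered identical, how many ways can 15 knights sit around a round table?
Circular: fix one position, arrange the rest. (15-1)! = 87178291200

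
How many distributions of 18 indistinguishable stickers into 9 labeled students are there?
C(18+9-1, 9-1) = C(26, 8) = 1562275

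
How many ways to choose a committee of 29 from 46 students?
C(46,29) = 46!/(29!×17!) = 1749695026860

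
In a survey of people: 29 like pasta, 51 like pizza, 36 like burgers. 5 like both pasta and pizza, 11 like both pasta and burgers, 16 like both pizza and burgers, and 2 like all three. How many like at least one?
|A∪B∪C| = 29+51+36-5-11-16+2 = 86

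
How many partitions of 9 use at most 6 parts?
By conjugation, equals partitions of 9 into parts ≤ 6. Let r_j(i) = number of partitions of i into parts ≤ j, for i = 0..9. r_1(i) = 1 for all i; r_j(i) = r_{j-1}(i) + r_j(i-j). Rows j = 2..6: ≤2: 1 1 2 2 3 3 4 4 5 5; ≤3: 1 1 2 3 4 5 7 8 10 12; ≤4: 1 1 2 3 5 6 9 11 15 18; ≤5: 1 1 2 3 5 7 10 13 18 23; ≤6: 1 1 2 3 5 7 11 14 20 26. r_6(9) = 26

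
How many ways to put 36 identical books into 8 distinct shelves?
C(36+8-1, 8-1) = C(43, 7) = 32224114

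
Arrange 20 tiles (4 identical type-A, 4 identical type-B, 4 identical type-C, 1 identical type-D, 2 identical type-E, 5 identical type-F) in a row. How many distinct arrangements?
20! / (4! × 4! × 4! × 1! × 2! × 5!) = 733296564000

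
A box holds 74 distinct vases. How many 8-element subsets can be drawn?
C(74,8) = 74!/(8!×66!) = 15071474661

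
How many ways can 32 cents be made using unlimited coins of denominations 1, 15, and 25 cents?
Coefficient of x^32 in 1/(1-x^1) · 1/(1-x^15) · 1/(1-x^25). Case on j = number of 25-cent coins (j = 0..1); remainder r = 32 - 25j is made from {1,15} in ⌊r/15⌋+1 ways. r = 32, 7 → 3 + 1 = 4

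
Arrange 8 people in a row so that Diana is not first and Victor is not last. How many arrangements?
By inclusion-exclusion: 8! - 2×(8-1)! + (8-2)! = 40320 - 10080 + 720 = 30960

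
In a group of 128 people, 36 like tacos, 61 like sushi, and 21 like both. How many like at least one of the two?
|A∪B| = |A| + |B| - |A∩B| = 36 + 61 - 21 = 76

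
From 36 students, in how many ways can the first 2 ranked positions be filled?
P(36,2) = 36!/(36-2)! = 1260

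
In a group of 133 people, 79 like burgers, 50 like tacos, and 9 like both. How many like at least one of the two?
|A∪B| = |A| + |B| - |A∩B| = 79 + 50 - 9 = 120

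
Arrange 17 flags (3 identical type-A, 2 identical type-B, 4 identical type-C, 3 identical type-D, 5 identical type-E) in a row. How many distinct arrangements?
17! / (3! × 2! × 4! × 3! × 5!) = 1715313600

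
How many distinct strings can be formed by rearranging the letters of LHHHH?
5! / (4! × 1!) = 5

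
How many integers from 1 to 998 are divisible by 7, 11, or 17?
⌊998/7⌋+⌊998/11⌋+⌊998/17⌋ - ⌊998/77⌋-⌊998/119⌋-⌊998/187⌋ + ⌊998/1309⌋ = 142+90+58 - 12-8-5 + 0 = 265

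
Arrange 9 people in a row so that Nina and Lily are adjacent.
Treat as block: (9-1)! × 2! = 40320 × 2 = 80640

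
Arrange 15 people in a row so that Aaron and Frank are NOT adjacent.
Total - adjacent = 15! - (15-1)!×2 = 1307674368000 - 174356582400 = 1133317785600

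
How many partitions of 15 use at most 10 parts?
By conjugation, equals partitions of 15 into parts ≤ 10. Let r_j(i) = number of partitions of i into parts ≤ j, for i = 0..15. r_1(i) = 1 for all i; r_j(i) = r_{j-1}(i) + r_j(i-j). Rows j = 2..10: ≤2: 1 1 2 2 3 3 4 4 5 5 6 6 7 7 8 8; ≤3: 1 1 2 3 4 5 7 8 10 12 14 16 19 21 24 27; ≤4: 1 1 2 3 5 6 9 11 15 18 23 27 34 39 47 54; ≤5: 1 1 2 3 5 7 10 13 18 23 30 37 47 57 70 84; ≤6: 1 1 2 3 5 7 11 14 20 26 35 44 58 71 90 110; ≤7: 1 1 2 3 5 7 11 15 21 28 38 49 65 82 105 131; ≤8: 1 1 2 3 5 7 11 15 22 29 40 52 70 89 116 146; ≤9: 1 1 2 3 5 7 11 15 22 30 41 54 73 94 123 157; ≤10: 1 1 2 3 5 7 11 15 22 30 42 55 75 97 128 164. r_10(15) = 164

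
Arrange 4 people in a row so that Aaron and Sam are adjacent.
Treat as block: (4-1)! × 2! = 6 × 2 = 12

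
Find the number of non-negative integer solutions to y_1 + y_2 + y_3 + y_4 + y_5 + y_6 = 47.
C(47+6-1, 6-1) = C(52, 5) = 2598960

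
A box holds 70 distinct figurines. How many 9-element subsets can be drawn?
C(70,9) = 70!/(9!×61!) = 65033528560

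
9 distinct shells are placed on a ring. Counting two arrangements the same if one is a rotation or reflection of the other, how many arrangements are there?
(9-1)!/2 = 40320/2 = 20160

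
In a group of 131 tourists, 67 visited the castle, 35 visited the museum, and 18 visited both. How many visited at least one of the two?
|A∪B| = |A| + |B| - |A∩B| = 67 + 35 - 18 = 84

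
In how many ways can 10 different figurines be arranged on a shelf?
10! = 3628800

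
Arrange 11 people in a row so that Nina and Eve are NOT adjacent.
Total - adjacent = 11! - (11-1)!×2 = 39916800 - 7257600 = 32659200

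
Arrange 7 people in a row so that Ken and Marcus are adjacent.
Treat as block: (7-1)! × 2! = 720 × 2 = 1440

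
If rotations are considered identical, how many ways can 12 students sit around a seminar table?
Circular: fix one position, arrange the rest. (12-1)! = 39916800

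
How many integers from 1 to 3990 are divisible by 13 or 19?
⌊3990/13⌋ + ⌊3990/19⌋ - ⌊3990/247⌋ = 306 + 210 - 16 = 500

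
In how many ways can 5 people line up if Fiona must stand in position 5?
Fix one position: (5-1)! = 24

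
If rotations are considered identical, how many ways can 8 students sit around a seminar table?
Circular: fix one position, arrange the rest. (8-1)! = 5040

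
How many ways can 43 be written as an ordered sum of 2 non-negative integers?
C(43+2-1, 2-1) = C(44, 1) = 44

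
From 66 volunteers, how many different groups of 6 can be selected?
C(66,6) = 66!/(6!×60!) = 90858768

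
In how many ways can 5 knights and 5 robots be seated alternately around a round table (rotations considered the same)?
Fix one of the knights: (5-1)! ways for the remaining knights, × 5! ways for the robots = 24 × 120 = 2880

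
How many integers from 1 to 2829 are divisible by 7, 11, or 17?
⌊2829/7⌋+⌊2829/11⌋+⌊2829/17⌋ - ⌊2829/77⌋-⌊2829/119⌋-⌊2829/187⌋ + ⌊2829/1309⌋ = 404+257+166 - 36-23-15 + 2 = 755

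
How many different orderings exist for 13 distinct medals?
13! = 6227020800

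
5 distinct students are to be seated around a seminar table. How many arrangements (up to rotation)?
Circular: fix one position, arrange the rest. (5-1)! = 24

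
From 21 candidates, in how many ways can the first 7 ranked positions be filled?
P(21,7) = 21!/(21-7)! = 586051200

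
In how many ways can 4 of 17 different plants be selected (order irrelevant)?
C(17,4) = 17!/(4!×13!) = 2380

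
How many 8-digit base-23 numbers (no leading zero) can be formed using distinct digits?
First digit: 22 choices (nonzero). Then descending: 22 × 22 × 21 × 20 × 19 × 18 × 17 × 16 = 18909918720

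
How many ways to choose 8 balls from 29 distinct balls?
C(29,8) = 29!/(8!×21!) = 4292145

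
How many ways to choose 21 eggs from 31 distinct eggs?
C(31,21) = 31!/(21!×10!) = 44352165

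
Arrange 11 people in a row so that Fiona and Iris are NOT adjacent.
Total - adjacent = 11! - (11-1)!×2 = 39916800 - 7257600 = 32659200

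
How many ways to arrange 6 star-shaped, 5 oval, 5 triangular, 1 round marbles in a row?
17! / (6! × 5! × 5! × 1!) = 34306272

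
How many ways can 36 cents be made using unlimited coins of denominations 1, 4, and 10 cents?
Coefficient of x^36 in 1/(1-x^1) · 1/(1-x^4) · 1/(1-x^10). Case on j = number of 10-cent coins (j = 0..3); remainder r = 36 - 10j is made from {1,4} in ⌊r/4⌋+1 ways. r = 36, 26, 16, 6 → 10 + 7 + 5 + 2 = 24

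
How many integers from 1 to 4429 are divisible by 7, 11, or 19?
⌊4429/7⌋+⌊4429/11⌋+⌊4429/19⌋ - ⌊4429/77⌋-⌊4429/133⌋-⌊4429/209⌋ + ⌊4429/1463⌋ = 632+402+233 - 57-33-21 + 3 = 1159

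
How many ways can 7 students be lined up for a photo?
7! = 5040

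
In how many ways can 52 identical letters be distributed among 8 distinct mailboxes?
C(52+8-1, 8-1) = C(59, 7) = 341149446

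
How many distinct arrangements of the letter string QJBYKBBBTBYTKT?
14! / (2! × 2! × 1! × 5! × 3! × 1!) = 30270240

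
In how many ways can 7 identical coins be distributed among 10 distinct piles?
C(7+10-1, 10-1) = C(16, 9) = 11440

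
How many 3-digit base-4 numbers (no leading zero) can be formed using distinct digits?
First digit: 3 choices (nonzero). Then descending: 3 × 3 × 2 = 18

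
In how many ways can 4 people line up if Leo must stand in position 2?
Fix one position: (4-1)! = 6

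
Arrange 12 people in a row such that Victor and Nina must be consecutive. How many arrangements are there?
Treat the 2 as one block: (12-2+1)! × 2! = 39916800 × 2 = 79833600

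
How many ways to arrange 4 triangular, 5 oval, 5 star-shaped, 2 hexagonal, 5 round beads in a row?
21! / (4! × 5! × 5! × 2! × 5!) = 615969113760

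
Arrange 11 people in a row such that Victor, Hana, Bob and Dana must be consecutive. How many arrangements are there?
Treat the 4 as one block: (11-4+1)! × 4! = 40320 × 24 = 967680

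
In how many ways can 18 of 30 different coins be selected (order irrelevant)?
C(30,18) = 30!/(18!×12!) = 86493225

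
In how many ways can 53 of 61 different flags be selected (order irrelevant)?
C(61,53) = 61!/(53!×8!) = 2944827765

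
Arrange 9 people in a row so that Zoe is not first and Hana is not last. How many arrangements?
By inclusion-exclusion: 9! - 2×(9-1)! + (9-2)! = 362880 - 80640 + 5040 = 287280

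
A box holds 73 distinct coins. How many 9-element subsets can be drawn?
C(73,9) = 73!/(9!×64!) = 97082021465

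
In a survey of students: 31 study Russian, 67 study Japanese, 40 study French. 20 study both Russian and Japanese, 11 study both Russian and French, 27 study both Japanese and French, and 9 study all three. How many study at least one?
|A∪B∪C| = 31+67+40-20-11-27+9 = 89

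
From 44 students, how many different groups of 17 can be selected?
C(44,17) = 44!/(17!×27!) = 686353797976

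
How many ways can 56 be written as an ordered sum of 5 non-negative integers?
C(56+5-1, 5-1) = C(60, 4) = 487635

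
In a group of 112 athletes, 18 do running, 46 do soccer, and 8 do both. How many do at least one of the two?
|A∪B| = |A| + |B| - |A∩B| = 18 + 46 - 8 = 56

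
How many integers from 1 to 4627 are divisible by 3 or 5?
⌊4627/3⌋ + ⌊4627/5⌋ - ⌊4627/15⌋ = 1542 + 925 - 308 = 2159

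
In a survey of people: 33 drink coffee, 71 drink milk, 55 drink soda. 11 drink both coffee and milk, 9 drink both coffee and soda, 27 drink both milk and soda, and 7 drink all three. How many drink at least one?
|A∪B∪C| = 33+71+55-11-9-27+7 = 119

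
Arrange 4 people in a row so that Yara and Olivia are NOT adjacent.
Total - adjacent = 4! - (4-1)!×2 = 24 - 12 = 12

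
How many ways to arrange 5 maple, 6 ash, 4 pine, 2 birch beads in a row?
17! / (5! × 6! × 4! × 2!) = 85765680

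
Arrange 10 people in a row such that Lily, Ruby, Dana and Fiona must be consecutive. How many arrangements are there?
Treat the 4 as one block: (10-4+1)! × 4! = 5040 × 24 = 120960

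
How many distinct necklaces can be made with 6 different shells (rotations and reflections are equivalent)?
(6-1)!/2 = 120/2 = 60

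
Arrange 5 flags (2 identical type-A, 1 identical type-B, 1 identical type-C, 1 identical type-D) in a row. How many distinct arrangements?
5! / (2! × 1! × 1! × 1!) = 60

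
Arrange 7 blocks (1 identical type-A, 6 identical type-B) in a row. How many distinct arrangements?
7! / (1! × 6!) = 7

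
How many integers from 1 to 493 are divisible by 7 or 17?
⌊493/7⌋ + ⌊493/17⌋ - ⌊493/119⌋ = 70 + 29 - 4 = 95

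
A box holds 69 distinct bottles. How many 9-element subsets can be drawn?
C(69,9) = 69!/(9!×60!) = 56672074888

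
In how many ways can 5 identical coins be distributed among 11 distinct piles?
C(5+11-1, 11-1) = C(15, 10) = 3003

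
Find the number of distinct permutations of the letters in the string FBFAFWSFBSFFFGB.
15! / (7! × 1! × 2! × 3! × 1! × 1!) = 21621600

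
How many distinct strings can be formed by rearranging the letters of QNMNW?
5! / (2! × 1! × 1! × 1!) = 60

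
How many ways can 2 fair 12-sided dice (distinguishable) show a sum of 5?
Coefficient of x^5 in (x + x² + ... + x^12)^2. By inclusion-exclusion on dice exceeding 12: Σ_j (-1)^j C(2,j)·C(5-1-12j, 1) = C(2,0)·C(4,1) = 1·4 = 4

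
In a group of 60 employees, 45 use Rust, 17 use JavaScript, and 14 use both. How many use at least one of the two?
|A∪B| = |A| + |B| - |A∩B| = 45 + 17 - 14 = 48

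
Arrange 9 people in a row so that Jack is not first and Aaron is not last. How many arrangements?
By inclusion-exclusion: 9! - 2×(9-1)! + (9-2)! = 362880 - 80640 + 5040 = 287280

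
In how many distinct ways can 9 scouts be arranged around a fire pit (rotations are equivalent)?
Circular: fix one position, arrange the rest. (9-1)! = 40320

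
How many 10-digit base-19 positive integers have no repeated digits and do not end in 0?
Last digit: 18 nonzero choices. First digit: 17 (nonzero, ≠last). Middle 8: P(17,8) = 980179200. Total = 299934835200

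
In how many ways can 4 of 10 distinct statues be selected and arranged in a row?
P(10,4) = 10!/(10-4)! = 5040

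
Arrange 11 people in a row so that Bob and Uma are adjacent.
Treat as block: (11-1)! × 2! = 3628800 × 2 = 7257600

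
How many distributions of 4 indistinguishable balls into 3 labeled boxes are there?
C(4+3-1, 3-1) = C(6, 2) = 15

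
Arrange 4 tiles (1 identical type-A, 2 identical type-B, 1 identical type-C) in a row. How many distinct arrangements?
4! / (1! × 2! × 1!) = 12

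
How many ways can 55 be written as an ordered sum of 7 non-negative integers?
C(55+7-1, 7-1) = C(61, 6) = 55525372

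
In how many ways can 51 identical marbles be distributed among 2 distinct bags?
C(51+2-1, 2-1) = C(52, 1) = 52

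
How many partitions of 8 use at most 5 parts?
By conjugation, equals partitions of 8 into parts ≤ 5. Let r_j(i) = number of partitions of i into parts ≤ j, for i = 0..8. r_1(i) = 1 for all i; r_j(i) = r_{j-1}(i) + r_j(i-j). Rows j = 2..5: ≤2: 1 1 2 2 3 3 4 4 5; ≤3: 1 1 2 3 4 5 7 8 10; ≤4: 1 1 2 3 5 6 9 11 15; ≤5: 1 1 2 3 5 7 10 13 18. r_5(8) = 18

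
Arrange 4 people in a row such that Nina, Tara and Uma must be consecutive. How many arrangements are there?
Treat the 3 as one block: (4-3+1)! × 3! = 2 × 6 = 12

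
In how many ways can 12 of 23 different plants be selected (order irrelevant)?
C(23,12) = 23!/(12!×11!) = 1352078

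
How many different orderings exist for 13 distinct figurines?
13! = 6227020800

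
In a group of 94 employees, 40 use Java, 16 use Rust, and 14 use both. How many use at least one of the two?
|A∪B| = |A| + |B| - |A∩B| = 40 + 16 - 14 = 42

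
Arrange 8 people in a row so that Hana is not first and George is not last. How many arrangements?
By inclusion-exclusion: 8! - 2×(8-1)! + (8-2)! = 40320 - 10080 + 720 = 30960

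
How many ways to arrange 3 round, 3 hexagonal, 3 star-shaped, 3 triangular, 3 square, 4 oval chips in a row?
19! / (3! × 3! × 3! × 3! × 3! × 4!) = 651819168000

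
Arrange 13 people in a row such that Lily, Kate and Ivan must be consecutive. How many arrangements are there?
Treat the 3 as one block: (13-3+1)! × 3! = 39916800 × 6 = 239500800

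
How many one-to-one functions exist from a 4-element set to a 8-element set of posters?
P(8,4) = 8!/(8-4)! = 1680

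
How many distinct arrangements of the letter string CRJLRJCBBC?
10! / (3! × 2! × 2! × 2! × 1!) = 75600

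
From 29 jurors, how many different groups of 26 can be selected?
C(29,26) = 29!/(26!×3!) = 3654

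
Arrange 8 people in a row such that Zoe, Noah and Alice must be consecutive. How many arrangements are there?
Treat the 3 as one block: (8-3+1)! × 3! = 720 × 6 = 4320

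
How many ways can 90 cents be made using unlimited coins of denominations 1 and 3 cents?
Coefficient of x^90 in 1/(1-x^1) · 1/(1-x^3). Use j coins of 3 for j = 0..⌊90/3⌋ = 30, the rest in 1s: 30 + 1 = 31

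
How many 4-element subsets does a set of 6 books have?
C(6,4) = 6!/(4!×2!) = 15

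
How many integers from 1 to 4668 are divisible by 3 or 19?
⌊4668/3⌋ + ⌊4668/19⌋ - ⌊4668/57⌋ = 1556 + 245 - 81 = 1720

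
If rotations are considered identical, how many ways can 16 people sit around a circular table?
Circular: fix one position, arrange the rest. (16-1)! = 1307674368000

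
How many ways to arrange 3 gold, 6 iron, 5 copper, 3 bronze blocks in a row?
17! / (3! × 6! × 5! × 3!) = 114354240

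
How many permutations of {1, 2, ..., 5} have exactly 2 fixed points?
Choose the 2 fixed points C(5,2) = 10, derange the rest: !3 = Σ_{j=0}^{3} (-1)^j·3!/j! = 6 - 6 + 3 - 1 = 2. Product = 10 × 2 = 20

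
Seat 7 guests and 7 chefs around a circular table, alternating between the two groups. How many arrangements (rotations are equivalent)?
Fix one of the guests: (7-1)! ways for the remaining guests, × 7! ways for the chefs = 720 × 5040 = 3628800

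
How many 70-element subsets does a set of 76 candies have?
C(76,70) = 76!/(70!×6!) = 218618940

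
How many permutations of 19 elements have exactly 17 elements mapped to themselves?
Choose the 17 fixed points C(19,17) = 171, derange the rest: !2 = Σ_{j=0}^{2} (-1)^j·2!/j! = 2 - 2 + 1 = 1. Product = 171 × 1 = 171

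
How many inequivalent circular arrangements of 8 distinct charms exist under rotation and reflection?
(8-1)!/2 = 5040/2 = 2520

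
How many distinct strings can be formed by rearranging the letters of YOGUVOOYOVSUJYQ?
15! / (4! × 1! × 2! × 1! × 1! × 3! × 2! × 1!) = 2270268000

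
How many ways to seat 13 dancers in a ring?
Circular: fix one position, arrange the rest. (13-1)! = 479001600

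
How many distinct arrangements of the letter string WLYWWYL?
7! / (2! × 3! × 2!) = 210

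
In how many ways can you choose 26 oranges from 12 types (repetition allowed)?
C(26+12-1, 12-1) = C(37, 11) = 854992152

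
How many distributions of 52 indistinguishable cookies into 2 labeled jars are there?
C(52+2-1, 2-1) = C(53, 1) = 53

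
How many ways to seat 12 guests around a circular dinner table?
Circular: fix one position, arrange the rest. (12-1)! = 39916800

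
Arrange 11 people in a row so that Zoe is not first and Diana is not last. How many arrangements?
By inclusion-exclusion: 11! - 2×(11-1)! + (11-2)! = 39916800 - 7257600 + 362880 = 33022080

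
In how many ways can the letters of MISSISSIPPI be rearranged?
11! / (1! × 4! × 4! × 2!) = 34650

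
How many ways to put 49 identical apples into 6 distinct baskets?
C(49+6-1, 6-1) = C(54, 5) = 3162510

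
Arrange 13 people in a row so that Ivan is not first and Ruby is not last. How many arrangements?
By inclusion-exclusion: 13! - 2×(13-1)! + (13-2)! = 6227020800 - 958003200 + 39916800 = 5308934400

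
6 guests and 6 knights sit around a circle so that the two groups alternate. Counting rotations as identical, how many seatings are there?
Fix one of the guests: (6-1)! ways for the remaining guests, × 6! ways for the knights = 120 × 720 = 86400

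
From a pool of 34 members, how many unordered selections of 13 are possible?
C(34,13) = 34!/(13!×21!) = 927983760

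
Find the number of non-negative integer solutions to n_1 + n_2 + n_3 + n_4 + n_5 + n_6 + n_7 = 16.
C(16+7-1, 7-1) = C(22, 6) = 74613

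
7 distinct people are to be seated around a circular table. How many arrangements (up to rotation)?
Circular: fix one position, arrange the rest. (7-1)! = 720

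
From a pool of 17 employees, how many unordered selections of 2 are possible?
C(17,2) = 17!/(2!×15!) = 136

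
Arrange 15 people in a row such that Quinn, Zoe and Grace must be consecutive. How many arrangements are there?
Treat the 3 as one block: (15-3+1)! × 3! = 6227020800 × 6 = 37362124800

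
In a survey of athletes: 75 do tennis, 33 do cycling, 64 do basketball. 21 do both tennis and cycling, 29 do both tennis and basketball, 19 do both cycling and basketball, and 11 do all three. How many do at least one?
|A∪B∪C| = 75+33+64-21-29-19+11 = 114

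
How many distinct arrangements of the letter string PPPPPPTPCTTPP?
13! / (3! × 9! × 1!) = 2860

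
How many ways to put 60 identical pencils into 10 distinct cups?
C(60+10-1, 10-1) = C(69, 9) = 56672074888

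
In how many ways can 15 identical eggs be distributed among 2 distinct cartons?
C(15+2-1, 2-1) = C(16, 1) = 16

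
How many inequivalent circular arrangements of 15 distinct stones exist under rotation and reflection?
(15-1)!/2 = 87178291200/2 = 43589145600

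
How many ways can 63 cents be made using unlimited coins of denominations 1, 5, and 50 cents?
Coefficient of x^63 in 1/(1-x^1) · 1/(1-x^5) · 1/(1-x^50). Case on j = number of 50-cent coins (j = 0..1); remainder r = 63 - 50j is made from {1,5} in ⌊r/5⌋+1 ways. r = 63, 13 → 13 + 3 = 16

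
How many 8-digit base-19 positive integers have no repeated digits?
First digit: 18 choices (nonzero). Then descending: 18 × 18 × 17 × 16 × 15 × 14 × 13 × 12 = 2887073280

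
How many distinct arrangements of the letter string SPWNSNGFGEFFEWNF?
16! / (3! × 4! × 2! × 2! × 2! × 2! × 1!) = 9081072000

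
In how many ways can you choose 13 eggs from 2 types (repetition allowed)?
C(13+2-1, 2-1) = C(14, 1) = 14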